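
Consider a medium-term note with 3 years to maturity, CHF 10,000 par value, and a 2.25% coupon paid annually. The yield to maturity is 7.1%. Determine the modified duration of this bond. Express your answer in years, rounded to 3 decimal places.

Periodic yield y = 0.071. First find Macaulay duration:
  t   CF        PV=CF/(1+0.071)^t    t·PV
  1       225.00       210.0840       210.0840
  2       225.00       196.1569       392.3138
  3    10,225.00     8,323.2877    24,969.8630
  Σ                  8,729.5286    25,572.2608
P = 8,729.5286; Macaulay duration = 25,572.2608 / 8,729.5286 = 2.92940 years.
Modified duration = D_Mac / (1 + y) = 2.92940 / 1.071 = 2.73520 years.

2.735 years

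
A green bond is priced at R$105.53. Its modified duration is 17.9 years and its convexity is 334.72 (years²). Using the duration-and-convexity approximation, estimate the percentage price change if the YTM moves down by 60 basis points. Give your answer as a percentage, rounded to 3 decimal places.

+11.342%

Duration effect: -D_mod·Δy = -17.9 × (-0.006) = +0.107400
Convexity effect: ½·C·(Δy)² = 0.5 × 334.72 × (-0.006)² = +0.00602496
ΔP/P ≈ +0.107400 + 0.00602496 = +0.11342496
= +11.342496%.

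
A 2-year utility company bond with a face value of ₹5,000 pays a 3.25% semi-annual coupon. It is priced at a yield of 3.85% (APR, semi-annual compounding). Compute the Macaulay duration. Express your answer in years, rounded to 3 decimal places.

1.952 years

Periodic yield y = 0.01925. Discount each cash flow and weight by its period:
  t   CF        PV=CF/(1+0.01925)^t    t·PV
  1        81.25        79.7155        79.7155
  2        81.25        78.2099       156.4199
  3        81.25        76.7328       230.1985
  4     5,081.25     4,708.1217    18,832.4869
  Σ                  4,942.7800    19,298.8207
Price P = Σ PV = 4,942.7800.
Macaulay duration = Σ(t·PV) / P = 19,298.8207 / 4,942.7800 = 3.90445 half-year periods.
In years: 3.90445 / 2 = 1.95222 years.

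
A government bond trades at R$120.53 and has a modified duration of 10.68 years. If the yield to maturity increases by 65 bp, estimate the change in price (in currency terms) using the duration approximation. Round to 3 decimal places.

Duration approximation: ΔP/P ≈ -D_mod · Δy = -10.68 × (+0.0065) = -0.069420.
ΔP ≈ 120.53 × (-0.069420) = -8.3671926.

-R$8.367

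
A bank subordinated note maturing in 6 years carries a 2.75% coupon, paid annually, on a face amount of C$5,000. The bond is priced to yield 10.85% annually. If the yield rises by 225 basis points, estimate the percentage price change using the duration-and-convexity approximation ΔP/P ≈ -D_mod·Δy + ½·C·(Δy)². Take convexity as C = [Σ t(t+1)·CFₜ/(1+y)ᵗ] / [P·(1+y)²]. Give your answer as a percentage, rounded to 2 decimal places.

With y = 0.1085:
  t   CF        PV=CF/(1+0.1085)^t    t·PV        t(t+1)·PV
  1       137.50       124.0415       124.0415         248.0830
  2       137.50       111.9003       223.8006         671.4019
  3       137.50       100.9475       302.8425       1,211.3701
  4       137.50        91.0668       364.2671       1,821.3353
  5       137.50        82.1531       410.7657       2,464.5944
  6     5,137.50     2,769.0937    16,614.5621     116,301.9350
  Σ                  3,279.2029    18,040.2796     122,718.7198
P = 3,279.2029; D_Mac = 5.50142 yrs; D_mod = 4.96294 yrs; C = 30.45588.
Duration effect: -4.96294 × (+0.0225) = -0.111666
Convexity effect: 0.5 × 30.45588 × (0.0225)² = +0.0077091
ΔP/P ≈ -0.111666 + 0.0077091 = -0.103957 = -10.3957%.

-10.40%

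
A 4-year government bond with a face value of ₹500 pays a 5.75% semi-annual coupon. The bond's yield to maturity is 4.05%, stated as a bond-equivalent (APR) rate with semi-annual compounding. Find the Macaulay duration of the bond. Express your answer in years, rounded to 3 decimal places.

3.643 years

Periodic yield y = 0.02025. Discount each cash flow and weight by its period:
  t   CF        PV=CF/(1+0.02025)^t    t·PV
  1       14.375        14.0897        14.0897
  2       14.375        13.8100        27.6201
  3       14.375        13.5359        40.6078
  4       14.375        13.2673        53.0691
  5       14.375        13.0039        65.0197
  6       14.375        12.7458        76.4750
  7       14.375        12.4929        87.4500
  8      514.375       438.1542     3,505.2340
  Σ                    531.0998     3,869.5652
Price P = Σ PV = 531.0998.
Macaulay duration = Σ(t·PV) / P = 3,869.5652 / 531.0998 = 7.28595 half-year periods.
In years: 7.28595 / 2 = 3.64297 years.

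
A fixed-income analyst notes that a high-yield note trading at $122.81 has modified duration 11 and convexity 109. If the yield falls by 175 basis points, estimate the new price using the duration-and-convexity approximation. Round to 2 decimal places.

Duration effect: -D_mod·Δy = -11 × (-0.0175) = +0.192500
Convexity effect: ½·C·(Δy)² = 0.5 × 109 × (-0.0175)² = +0.016690625
ΔP/P ≈ +0.192500 + 0.016690625 = +0.209190625
New price ≈ 122.81 × (1 + 0.209190625) = 148.50070065625.

$148.50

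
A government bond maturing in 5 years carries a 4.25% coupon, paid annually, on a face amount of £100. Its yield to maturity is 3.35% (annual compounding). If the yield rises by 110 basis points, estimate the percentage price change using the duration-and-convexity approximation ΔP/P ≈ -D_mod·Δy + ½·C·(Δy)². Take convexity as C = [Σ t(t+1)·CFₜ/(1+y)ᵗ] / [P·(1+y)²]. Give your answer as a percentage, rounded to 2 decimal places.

-4.76%

With y = 0.0335:
  t   CF        PV=CF/(1+0.0335)^t    t·PV        t(t+1)·PV
  1         4.25         4.1122         4.1122           8.2245
  2         4.25         3.9789         7.9579          23.8737
  3         4.25         3.8500        11.5499          46.1997
  4         4.25         3.7252        14.9007          74.5036
  5       104.25        88.4145       442.0727       2,652.4360
  Σ                    104.0809       480.5934       2,805.2374
P = 104.0809; D_Mac = 4.61750 yrs; D_mod = 4.46783 yrs; C = 25.23351.
Duration effect: -4.46783 × (+0.011) = -0.049146
Convexity effect: 0.5 × 25.23351 × (0.011)² = +0.0015266
ΔP/P ≈ -0.049146 + 0.0015266 = -0.047619 = -4.7619%.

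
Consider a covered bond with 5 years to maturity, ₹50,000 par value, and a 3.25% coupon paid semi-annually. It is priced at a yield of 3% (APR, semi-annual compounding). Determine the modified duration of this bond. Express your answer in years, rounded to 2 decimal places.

4.59 years

Periodic yield y = 0.015. First find Macaulay duration:
  t   CF        PV=CF/(1+0.015)^t    t·PV
  1       812.50       800.4926       800.4926
  2       812.50       788.6627     1,577.3253
  3       812.50       777.0076     2,331.0227
  4       812.50       765.5247     3,062.0987
  5       812.50       754.2115     3,771.0576
  6       812.50       743.0655     4,458.3932
  7       812.50       732.0843     5,124.5899
  8       812.50       721.2653     5,770.1223
  9       812.50       710.6062     6,395.4558
  10   50,812.50    43,783.4662   437,834.6621
  Σ                 50,576.3865   471,125.2202
P = 50,576.3865; Macaulay duration = 471,125.2202 / 50,576.3865 = 9.31512 half-year periods = 4.65756 years.
Modified duration = D_Mac / (1 + y) = 4.65756 / 1.015 = 4.58873 years.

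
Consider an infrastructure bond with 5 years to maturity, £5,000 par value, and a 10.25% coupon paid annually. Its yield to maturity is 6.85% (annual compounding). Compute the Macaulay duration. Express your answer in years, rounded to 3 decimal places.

4.211 years

Periodic yield y = 0.0685. Discount each cash flow and weight by its year:
  t   CF        PV=CF/(1+0.0685)^t    t·PV
  1       512.50       479.6444       479.6444
  2       512.50       448.8951       897.7901
  3       512.50       420.1170     1,260.3511
  4       512.50       393.1839     1,572.7357
  5     5,512.50     3,958.0016    19,790.0082
  Σ                  5,699.8420    24,000.5295
Price P = Σ PV = 5,699.8420.
Macaulay duration = Σ(t·PV) / P = 24,000.5295 / 5,699.8420 = 4.21074 years.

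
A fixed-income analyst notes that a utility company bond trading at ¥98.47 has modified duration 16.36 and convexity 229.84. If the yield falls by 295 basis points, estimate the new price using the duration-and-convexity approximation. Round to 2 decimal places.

Duration effect: -D_mod·Δy = -16.36 × (-0.0295) = +0.482620
Convexity effect: ½·C·(Δy)² = 0.5 × 229.84 × (-0.0295)² = +0.10000913
ΔP/P ≈ +0.482620 + 0.10000913 = +0.58262913
New price ≈ 98.47 × (1 + 0.58262913) = 155.8414904311.

¥155.84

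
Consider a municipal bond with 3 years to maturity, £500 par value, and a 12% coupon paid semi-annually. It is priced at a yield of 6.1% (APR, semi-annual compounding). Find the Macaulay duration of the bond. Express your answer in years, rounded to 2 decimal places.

Periodic yield y = 0.0305. Discount each cash flow and weight by its period:
  t   CF        PV=CF/(1+0.0305)^t    t·PV
  1        30.00        29.1121        29.1121
  2        30.00        28.2504        56.5009
  3        30.00        27.4143        82.2429
  4        30.00        26.6029       106.4117
  5        30.00        25.8155       129.0777
  6       530.00       442.5760     2,655.4562
  Σ                    579.7713     3,058.8015
Price P = Σ PV = 579.7713.
Macaulay duration = Σ(t·PV) / P = 3,058.8015 / 579.7713 = 5.27588 half-year periods.
In years: 5.27588 / 2 = 2.63794 years.

2.64 years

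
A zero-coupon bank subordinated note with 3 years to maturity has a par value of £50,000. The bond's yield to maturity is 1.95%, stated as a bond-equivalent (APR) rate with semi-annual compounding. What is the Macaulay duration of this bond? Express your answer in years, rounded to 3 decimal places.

A zero-coupon bond has a single cash flow at maturity, so its Macaulay duration equals its maturity: 3 years.
(Equivalently: 6 semi-annual periods ÷ 2 = 3 years.)

3.000 years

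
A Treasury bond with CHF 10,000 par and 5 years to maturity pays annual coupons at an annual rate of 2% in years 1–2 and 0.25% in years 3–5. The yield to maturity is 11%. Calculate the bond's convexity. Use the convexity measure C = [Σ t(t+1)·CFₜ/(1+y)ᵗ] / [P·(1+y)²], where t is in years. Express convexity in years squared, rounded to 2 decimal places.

With y = 0.11:
  t   CF        PV=CF/(1+0.11)^t    t·PV        t(t+1)·PV
  1       200.00       180.1802       180.1802         360.3604
  2       200.00       162.3245       324.6490         973.9469
  3        25.00        18.2798        54.8394         219.3574
  4        25.00        16.4683        65.8731         329.3655
  5    10,025.00     5,949.3496    29,746.7478     178,480.4869
  Σ                  6,326.6023    30,372.2894     180,363.5171
P = 6,326.6023.
Convexity = Σ t(t+1)·PV / [P·(1+y)²] = 180,363.5171 / (6,326.6023 × 1.232100) = 23.13834.

23.14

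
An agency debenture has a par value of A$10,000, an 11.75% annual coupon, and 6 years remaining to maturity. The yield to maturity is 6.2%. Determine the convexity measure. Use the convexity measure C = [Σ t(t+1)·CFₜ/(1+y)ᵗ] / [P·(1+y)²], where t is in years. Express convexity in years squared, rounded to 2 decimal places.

27.34

With y = 0.062:
  t   CF        PV=CF/(1+0.062)^t    t·PV        t(t+1)·PV
  1     1,175.00     1,106.4030     1,106.4030       2,212.8060
  2     1,175.00     1,041.8107     2,083.6215       6,250.8645
  3     1,175.00       980.9894     2,942.9682      11,771.8728
  4     1,175.00       923.7188     3,694.8753      18,474.3767
  5     1,175.00       869.7917     4,348.9587      26,093.7524
  6    11,175.00     7,789.3359    46,736.0153     327,152.1070
  Σ                 12,712.0496    60,912.8421     391,955.7795
P = 12,712.0496.
Convexity = Σ t(t+1)·PV / [P·(1+y)²] = 391,955.7795 / (12,712.0496 × 1.127844) = 27.33836.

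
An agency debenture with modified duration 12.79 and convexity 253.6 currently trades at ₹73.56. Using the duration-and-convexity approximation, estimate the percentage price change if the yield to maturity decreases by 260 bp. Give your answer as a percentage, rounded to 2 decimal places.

+41.83%

Duration effect: -D_mod·Δy = -12.79 × (-0.026) = +0.332540
Convexity effect: ½·C·(Δy)² = 0.5 × 253.6 × (-0.026)² = +0.0857168
ΔP/P ≈ +0.332540 + 0.0857168 = +0.4182568
= +41.82568%.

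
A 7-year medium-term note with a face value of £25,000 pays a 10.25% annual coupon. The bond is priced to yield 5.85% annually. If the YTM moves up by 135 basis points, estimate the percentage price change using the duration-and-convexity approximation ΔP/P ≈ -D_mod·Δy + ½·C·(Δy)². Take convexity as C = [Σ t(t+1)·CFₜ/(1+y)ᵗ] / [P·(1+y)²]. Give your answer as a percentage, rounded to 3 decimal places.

-6.701%

With y = 0.0585:
  t   CF        PV=CF/(1+0.0585)^t    t·PV        t(t+1)·PV
  1     2,562.50     2,420.8786     2,420.8786       4,841.7572
  2     2,562.50     2,287.0842     4,574.1684      13,722.5051
  3     2,562.50     2,160.6842     6,482.0525      25,928.2099
  4     2,562.50     2,041.2699     8,165.0795      40,825.3973
  5     2,562.50     1,928.4552     9,642.2762      57,853.6571
  6     2,562.50     1,821.8755    10,931.2531      76,518.7718
  7    27,562.50    18,513.2459   129,592.7215   1,036,741.7720
  Σ                 31,173.4935   171,808.4297   1,256,432.0703
P = 31,173.4935; D_Mac = 5.51136 yrs; D_mod = 5.20677 yrs; C = 35.97260.
Duration effect: -5.20677 × (+0.0135) = -0.070291
Convexity effect: 0.5 × 35.97260 × (0.0135)² = +0.0032780
ΔP/P ≈ -0.070291 + 0.0032780 = -0.067013 = -6.7013%.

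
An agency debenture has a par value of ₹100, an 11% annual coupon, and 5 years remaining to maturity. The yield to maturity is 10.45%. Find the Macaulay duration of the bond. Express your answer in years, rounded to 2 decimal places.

4.11 years

Periodic yield y = 0.1045. Discount each cash flow and weight by its year:
  t   CF        PV=CF/(1+0.1045)^t    t·PV
  1        11.00         9.9593         9.9593
  2        11.00         9.0170        18.0340
  3        11.00         8.1639        24.4916
  4        11.00         7.3915        29.5658
  5       111.00        67.5296       337.6482
  Σ                    102.0612       419.6988
Price P = Σ PV = 102.0612.
Macaulay duration = Σ(t·PV) / P = 419.6988 / 102.0612 = 4.11223 years.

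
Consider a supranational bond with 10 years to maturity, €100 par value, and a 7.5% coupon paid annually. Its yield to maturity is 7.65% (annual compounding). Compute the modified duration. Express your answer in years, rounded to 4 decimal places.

6.8407 years

Periodic yield y = 0.0765. First find Macaulay duration:
  t   CF        PV=CF/(1+0.0765)^t    t·PV
  1         7.50         6.9670         6.9670
  2         7.50         6.4719        12.9438
  3         7.50         6.0120        18.0360
  4         7.50         5.5848        22.3391
  5         7.50         5.1879        25.9395
  6         7.50         4.8192        28.9153
  7         7.50         4.4768        31.3373
  8         7.50         4.1586        33.2689
  9         7.50         3.8631        34.7678
  10      107.50        51.4361       514.3611
  Σ                     98.9774       728.8759
P = 98.9774; Macaulay duration = 728.8759 / 98.9774 = 7.36406 years.
Modified duration = D_Mac / (1 + y) = 7.36406 / 1.0765 = 6.84075 years.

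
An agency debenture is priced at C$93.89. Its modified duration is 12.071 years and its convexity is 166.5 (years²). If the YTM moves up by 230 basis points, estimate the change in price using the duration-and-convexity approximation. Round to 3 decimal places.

-C$21.932

Duration effect: -D_mod·Δy = -12.071 × (+0.023) = -0.277633
Convexity effect: ½·C·(Δy)² = 0.5 × 166.5 × (0.023)² = +0.04403925
ΔP/P ≈ -0.277633 + 0.04403925 = -0.23359375
ΔP ≈ 93.89 × (-0.23359375) = -21.9321171875.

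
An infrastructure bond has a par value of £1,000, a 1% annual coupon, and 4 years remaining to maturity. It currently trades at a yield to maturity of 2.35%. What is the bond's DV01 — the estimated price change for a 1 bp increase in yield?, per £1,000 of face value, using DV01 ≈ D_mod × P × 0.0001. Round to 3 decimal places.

£0.365

Periodic yield y = 0.0235.
  t   CF        PV=CF/(1+0.0235)^t    t·PV
  1        10.00         9.7704         9.7704
  2        10.00         9.5461        19.0921
  3        10.00         9.3269        27.9806
  4     1,010.00       920.3860     3,681.5438
  Σ                    949.0293     3,738.3870
P = 949.0293; D_Mac = 3.93917 yrs; D_mod = 3.84872 yrs.
DV01 ≈ 3.84872 × 949.0293 × 0.0001 = 0.365255.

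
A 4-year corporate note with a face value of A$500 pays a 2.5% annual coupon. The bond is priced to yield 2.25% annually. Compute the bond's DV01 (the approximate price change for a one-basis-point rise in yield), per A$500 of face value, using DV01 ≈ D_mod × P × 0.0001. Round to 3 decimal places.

Periodic yield y = 0.0225.
  t   CF        PV=CF/(1+0.0225)^t    t·PV
  1        12.50        12.2249        12.2249
  2        12.50        11.9559        23.9119
  3        12.50        11.6928        35.0785
  4       512.50       468.8572     1,875.4289
  Σ                    504.7309     1,946.6442
P = 504.7309; D_Mac = 3.85680 yrs; D_mod = 3.77193 yrs.
DV01 ≈ 3.77193 × 504.7309 × 0.0001 = 0.190381.

A$0.190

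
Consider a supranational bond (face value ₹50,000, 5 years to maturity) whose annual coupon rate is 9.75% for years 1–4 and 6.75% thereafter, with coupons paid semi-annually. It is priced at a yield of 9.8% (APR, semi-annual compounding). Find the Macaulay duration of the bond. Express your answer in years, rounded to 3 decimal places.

4.060 years

Periodic yield y = 0.049. Discount each cash flow and weight by its period:
  t   CF        PV=CF/(1+0.049)^t    t·PV
  1     2,437.50     2,323.6416     2,323.6416
  2     2,437.50     2,215.1016     4,430.2032
  3     2,437.50     2,111.6316     6,334.8949
  4     2,437.50     2,012.9949     8,051.9795
  5     2,437.50     1,918.9656     9,594.8279
  6     2,437.50     1,829.3285    10,975.9709
  7     2,437.50     1,743.8784    12,207.1490
  8     2,437.50     1,662.4199    13,299.3589
  9     1,687.50     1,097.1459     9,874.3132
  10   51,687.50    32,035.4364   320,354.3643
  Σ                 48,950.5444   397,446.7034
Price P = Σ PV = 48,950.5444.
Macaulay duration = Σ(t·PV) / P = 397,446.7034 / 48,950.5444 = 8.11935 half-year periods.
In years: 8.11935 / 2 = 4.05968 years.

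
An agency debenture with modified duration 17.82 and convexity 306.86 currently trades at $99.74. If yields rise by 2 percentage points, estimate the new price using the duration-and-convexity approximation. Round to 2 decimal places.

Duration effect: -D_mod·Δy = -17.82 × (+0.02) = -0.356400
Convexity effect: ½·C·(Δy)² = 0.5 × 306.86 × (0.02)² = +0.0613720
ΔP/P ≈ -0.356400 + 0.0613720 = -0.295028
New price ≈ 99.74 × (1 - 0.295028) = 70.31390728.

$70.31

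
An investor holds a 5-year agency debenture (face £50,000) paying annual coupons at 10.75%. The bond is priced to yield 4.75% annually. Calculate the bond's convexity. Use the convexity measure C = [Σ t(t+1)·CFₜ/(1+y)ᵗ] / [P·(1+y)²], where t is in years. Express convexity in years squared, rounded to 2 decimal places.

With y = 0.0475:
  t   CF        PV=CF/(1+0.0475)^t    t·PV        t(t+1)·PV
  1     5,375.00     5,131.2649     5,131.2649      10,262.5298
  2     5,375.00     4,898.5823     9,797.1645      29,391.4936
  3     5,375.00     4,676.4508    14,029.3525      56,117.4101
  4     5,375.00     4,464.3922    17,857.5689      89,287.8443
  5    55,375.00    43,907.9925   219,539.9623   1,317,239.7741
  Σ                 63,078.6827   266,355.3132   1,502,299.0518
P = 63,078.6827.
Convexity = Σ t(t+1)·PV / [P·(1+y)²] = 1,502,299.0518 / (63,078.6827 × 1.097256) = 21.70530.

21.71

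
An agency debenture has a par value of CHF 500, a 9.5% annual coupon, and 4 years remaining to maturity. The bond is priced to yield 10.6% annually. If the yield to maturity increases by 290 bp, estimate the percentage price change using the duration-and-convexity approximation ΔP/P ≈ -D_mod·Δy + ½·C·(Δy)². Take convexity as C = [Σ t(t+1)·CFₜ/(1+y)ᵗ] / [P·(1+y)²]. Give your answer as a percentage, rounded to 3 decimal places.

With y = 0.106:
  t   CF        PV=CF/(1+0.106)^t    t·PV        t(t+1)·PV
  1        47.50        42.9476        42.9476          85.8951
  2        47.50        38.8314        77.6629         232.9886
  3        47.50        35.1098       105.3294         421.3175
  4       547.50       365.9010     1,463.6041       7,318.0203
  Σ                    482.7898     1,689.5438       8,058.2215
P = 482.7898; D_Mac = 3.49954 yrs; D_mod = 3.16414 yrs; C = 13.64492.
Duration effect: -3.16414 × (+0.029) = -0.091760
Convexity effect: 0.5 × 13.64492 × (0.029)² = +0.0057377
ΔP/P ≈ -0.091760 + 0.0057377 = -0.086022 = -8.6022%.

-8.602%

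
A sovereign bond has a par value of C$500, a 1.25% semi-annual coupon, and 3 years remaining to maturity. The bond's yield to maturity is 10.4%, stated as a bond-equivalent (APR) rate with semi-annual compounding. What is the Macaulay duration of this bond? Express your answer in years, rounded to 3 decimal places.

2.946 years

Periodic yield y = 0.052. Discount each cash flow and weight by its period:
  t   CF        PV=CF/(1+0.052)^t    t·PV
  1        3.125         2.9705         2.9705
  2        3.125         2.8237         5.6474
  3        3.125         2.6841         8.0524
  4        3.125         2.5515        10.2058
  5        3.125         2.4253        12.1267
  6      503.125       371.1773     2,227.0641
  Σ                    384.6325     2,266.0668
Price P = Σ PV = 384.6325.
Macaulay duration = Σ(t·PV) / P = 2,266.0668 / 384.6325 = 5.89151 half-year periods.
In years: 5.89151 / 2 = 2.94576 years.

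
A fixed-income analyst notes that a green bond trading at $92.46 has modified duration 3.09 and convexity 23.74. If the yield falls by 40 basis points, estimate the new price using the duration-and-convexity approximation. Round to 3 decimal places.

Duration effect: -D_mod·Δy = -3.09 × (-0.004) = +0.012360
Convexity effect: ½·C·(Δy)² = 0.5 × 23.74 × (-0.004)² = +0.00018992
ΔP/P ≈ +0.012360 + 0.00018992 = +0.01254992
New price ≈ 92.46 × (1 + 0.01254992) = 93.6203656032.

$93.620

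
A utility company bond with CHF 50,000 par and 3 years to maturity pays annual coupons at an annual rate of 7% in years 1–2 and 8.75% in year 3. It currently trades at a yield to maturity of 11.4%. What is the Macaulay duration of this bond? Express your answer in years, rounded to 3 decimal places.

Periodic yield y = 0.114. Discount each cash flow and weight by its year:
  t   CF        PV=CF/(1+0.114)^t    t·PV
  1     3,500.00     3,141.8312     3,141.8312
  2     3,500.00     2,820.3153     5,640.6306
  3    54,375.00    39,331.7887   117,995.3661
  Σ                 45,293.9352   126,777.8280
Price P = Σ PV = 45,293.9352.
Macaulay duration = Σ(t·PV) / P = 126,777.8280 / 45,293.9352 = 2.79900 years.

2.799 years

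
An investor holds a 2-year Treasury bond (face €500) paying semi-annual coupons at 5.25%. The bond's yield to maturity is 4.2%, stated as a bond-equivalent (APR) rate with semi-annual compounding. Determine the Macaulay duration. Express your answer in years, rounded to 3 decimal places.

1.925 years

Periodic yield y = 0.021. Discount each cash flow and weight by its period:
  t   CF        PV=CF/(1+0.021)^t    t·PV
  1       13.125        12.8550        12.8550
  2       13.125        12.5906        25.1813
  3       13.125        12.3317        36.9950
  4      513.125       472.1937     1,888.7749
  Σ                    509.9711     1,963.8062
Price P = Σ PV = 509.9711.
Macaulay duration = Σ(t·PV) / P = 1,963.8062 / 509.9711 = 3.85082 half-year periods.
In years: 3.85082 / 2 = 1.92541 years.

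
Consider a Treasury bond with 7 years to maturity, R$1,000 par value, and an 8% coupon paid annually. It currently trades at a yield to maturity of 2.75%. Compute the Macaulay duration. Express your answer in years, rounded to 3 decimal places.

5.824 years

Periodic yield y = 0.0275. Discount each cash flow and weight by its year:
  t   CF        PV=CF/(1+0.0275)^t    t·PV
  1        80.00        77.8589        77.8589
  2        80.00        75.7751       151.5501
  3        80.00        73.7470       221.2411
  4        80.00        71.7733       287.0930
  5        80.00        69.8523       349.2616
  6        80.00        67.9828       407.8968
  7     1,080.00       893.2046     6,252.4321
  Σ                  1,330.1939     7,747.3335
Price P = Σ PV = 1,330.1939.
Macaulay duration = Σ(t·PV) / P = 7,747.3335 / 1,330.1939 = 5.82421 years.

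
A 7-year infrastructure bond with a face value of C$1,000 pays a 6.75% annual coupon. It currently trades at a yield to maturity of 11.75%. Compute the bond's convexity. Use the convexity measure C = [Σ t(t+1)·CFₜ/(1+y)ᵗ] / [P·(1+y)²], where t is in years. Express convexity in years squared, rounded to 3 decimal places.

33.255

With y = 0.1175:
  t   CF        PV=CF/(1+0.1175)^t    t·PV        t(t+1)·PV
  1        67.50        60.4027        60.4027         120.8054
  2        67.50        54.0516       108.1032         324.3097
  3        67.50        48.3683       145.1050         580.4201
  4        67.50        43.2826       173.1305         865.6526
  5        67.50        38.7317       193.6583       1,161.9498
  6        67.50        34.6592       207.9552       1,455.6866
  7     1,067.50       490.4957     3,433.4696      27,467.7565
  Σ                    769.9918     4,321.8245      31,976.5806
P = 769.9918.
Convexity = Σ t(t+1)·PV / [P·(1+y)²] = 31,976.5806 / (769.9918 × 1.248806) = 33.25453.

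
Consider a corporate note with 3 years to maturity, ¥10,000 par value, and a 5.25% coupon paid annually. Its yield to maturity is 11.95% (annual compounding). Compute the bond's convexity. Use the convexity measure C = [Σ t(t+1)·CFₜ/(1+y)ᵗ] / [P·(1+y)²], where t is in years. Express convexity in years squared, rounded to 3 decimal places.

With y = 0.1195:
  t   CF        PV=CF/(1+0.1195)^t    t·PV        t(t+1)·PV
  1       525.00       468.9594       468.9594         937.9187
  2       525.00       418.9007       837.8014       2,513.4043
  3    10,525.00     7,501.5293    22,504.5879      90,018.3518
  Σ                  8,389.3894    23,811.3487      93,469.6748
P = 8,389.3894.
Convexity = Σ t(t+1)·PV / [P·(1+y)²] = 93,469.6748 / (8,389.3894 × 1.253280) = 8.88980.

8.890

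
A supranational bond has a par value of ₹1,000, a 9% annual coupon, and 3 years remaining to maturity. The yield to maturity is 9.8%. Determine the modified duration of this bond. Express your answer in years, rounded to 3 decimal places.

2.511 years

Periodic yield y = 0.098. First find Macaulay duration:
  t   CF        PV=CF/(1+0.098)^t    t·PV
  1        90.00        81.9672        81.9672
  2        90.00        74.6514       149.3028
  3     1,090.00       823.4163     2,470.2490
  Σ                    980.0349     2,701.5190
P = 980.0349; Macaulay duration = 2,701.5190 / 980.0349 = 2.75655 years.
Modified duration = D_Mac / (1 + y) = 2.75655 / 1.098 = 2.51052 years.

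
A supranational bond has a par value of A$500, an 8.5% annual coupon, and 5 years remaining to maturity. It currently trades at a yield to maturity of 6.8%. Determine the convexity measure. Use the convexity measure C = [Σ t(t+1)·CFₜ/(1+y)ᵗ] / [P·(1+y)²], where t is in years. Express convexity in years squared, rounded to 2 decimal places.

With y = 0.068:
  t   CF        PV=CF/(1+0.068)^t    t·PV        t(t+1)·PV
  1        42.50        39.7940        39.7940          79.5880
  2        42.50        37.2603        74.5206         223.5618
  3        42.50        34.8879       104.6638         418.6551
  4        42.50        32.6666       130.6664         653.3320
  5       542.50       390.4303     1,952.1513      11,712.9080
  Σ                    535.0391     2,301.7961      13,088.0450
P = 535.0391.
Convexity = Σ t(t+1)·PV / [P·(1+y)²] = 13,088.0450 / (535.0391 × 1.140624) = 21.44602.

21.45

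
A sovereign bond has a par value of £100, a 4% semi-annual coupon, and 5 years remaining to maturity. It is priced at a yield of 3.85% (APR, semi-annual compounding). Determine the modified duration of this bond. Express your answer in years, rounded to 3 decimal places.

4.496 years

Periodic yield y = 0.01925. First find Macaulay duration:
  t   CF        PV=CF/(1+0.01925)^t    t·PV
  1         2.00         1.9622         1.9622
  2         2.00         1.9252         3.8503
  3         2.00         1.8888         5.6664
  4         2.00         1.8531         7.4125
  5         2.00         1.8181         9.0907
  6         2.00         1.7838        10.7028
  7         2.00         1.7501        12.2508
  8         2.00         1.7171        13.7364
  9         2.00         1.6846        15.1616
  10      102.00        84.2933       842.9328
  Σ                    100.6763       922.7667
P = 100.6763; Macaulay duration = 922.7667 / 100.6763 = 9.16568 half-year periods = 4.58284 years.
Modified duration = D_Mac / (1 + y) = 4.58284 / 1.01925 = 4.49628 years.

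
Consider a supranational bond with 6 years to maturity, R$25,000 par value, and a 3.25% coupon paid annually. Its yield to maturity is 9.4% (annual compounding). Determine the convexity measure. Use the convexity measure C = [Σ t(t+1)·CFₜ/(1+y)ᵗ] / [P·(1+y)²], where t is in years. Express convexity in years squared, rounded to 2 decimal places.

30.89

With y = 0.094:
  t   CF        PV=CF/(1+0.094)^t    t·PV        t(t+1)·PV
  1       812.50       742.6874       742.6874       1,485.3748
  2       812.50       678.8733     1,357.7466       4,073.2398
  3       812.50       620.5423     1,861.6270       7,446.5078
  4       812.50       567.2233     2,268.8933      11,344.4665
  5       812.50       518.4857     2,592.4284      15,554.5702
  6    25,812.50    15,056.5731    90,339.4386     632,376.0702
  Σ                 18,184.3851    99,162.8212     672,280.2293
P = 18,184.3851.
Convexity = Σ t(t+1)·PV / [P·(1+y)²] = 672,280.2293 / (18,184.3851 × 1.196836) = 30.88994.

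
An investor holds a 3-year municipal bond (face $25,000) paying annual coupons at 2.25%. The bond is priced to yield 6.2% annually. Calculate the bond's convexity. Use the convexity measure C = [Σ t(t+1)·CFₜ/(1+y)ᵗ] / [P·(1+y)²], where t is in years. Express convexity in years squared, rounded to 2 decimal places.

With y = 0.062:
  t   CF        PV=CF/(1+0.062)^t    t·PV        t(t+1)·PV
  1       562.50       529.6610       529.6610       1,059.3220
  2       562.50       498.7392       997.4784       2,992.4351
  3    25,562.50    21,341.7376    64,025.2127     256,100.8507
  Σ                 22,370.1378    65,552.3521     260,152.6079
P = 22,370.1378.
Convexity = Σ t(t+1)·PV / [P·(1+y)²] = 260,152.6079 / (22,370.1378 × 1.127844) = 10.31123.

10.31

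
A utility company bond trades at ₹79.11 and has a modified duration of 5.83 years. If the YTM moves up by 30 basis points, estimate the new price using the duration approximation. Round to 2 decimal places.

Duration approximation: ΔP/P ≈ -D_mod · Δy = -5.83 × (+0.003) = -0.017490.
New price ≈ 79.11 × (1 - 0.017490) = 77.7263661.

₹77.73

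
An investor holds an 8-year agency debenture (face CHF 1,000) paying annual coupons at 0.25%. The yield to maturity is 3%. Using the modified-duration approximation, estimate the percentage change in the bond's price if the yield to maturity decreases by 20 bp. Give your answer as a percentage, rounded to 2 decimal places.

Periodic yield y = 0.03. Modified duration first:
  t   CF        PV=CF/(1+0.03)^t    t·PV
  1         2.50         2.4272         2.4272
  2         2.50         2.3565         4.7130
  3         2.50         2.2879         6.8636
  4         2.50         2.2212         8.8849
  5         2.50         2.1565        10.7826
  6         2.50         2.0937        12.5623
  7         2.50         2.0327        14.2291
  8     1,002.50       791.3828     6,331.0621
  Σ                    806.9585     6,391.5246
P = 806.9585; D_Mac = 7.92051 yrs; D_mod = 7.92051/(1+0.03) = 7.68982 yrs.
ΔP/P ≈ -D_mod · Δy = -7.68982 × (-0.002) = +0.015380 = +1.5380%.

+1.54%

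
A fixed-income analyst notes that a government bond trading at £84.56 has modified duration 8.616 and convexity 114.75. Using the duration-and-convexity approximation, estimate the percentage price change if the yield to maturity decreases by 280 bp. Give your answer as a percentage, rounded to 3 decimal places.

+28.623%

Duration effect: -D_mod·Δy = -8.616 × (-0.028) = +0.241248
Convexity effect: ½·C·(Δy)² = 0.5 × 114.75 × (-0.028)² = +0.0449820
ΔP/P ≈ +0.241248 + 0.0449820 = +0.286230
= +28.6230%.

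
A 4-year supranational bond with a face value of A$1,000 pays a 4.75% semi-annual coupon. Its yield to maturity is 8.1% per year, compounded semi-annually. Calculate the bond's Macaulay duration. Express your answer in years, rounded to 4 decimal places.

3.6666 years

Periodic yield y = 0.0405. Discount each cash flow and weight by its period:
  t   CF        PV=CF/(1+0.0405)^t    t·PV
  1        23.75        22.8256        22.8256
  2        23.75        21.9371        43.8742
  3        23.75        21.0832        63.2497
  4        23.75        20.2626        81.0504
  5        23.75        19.4739        97.3696
  6        23.75        18.7159       112.2955
  7        23.75        17.9874       125.9120
  8     1,023.75       745.1732     5,961.3858
  Σ                    887.4590     6,507.9627
Price P = Σ PV = 887.4590.
Macaulay duration = Σ(t·PV) / P = 6,507.9627 / 887.4590 = 7.33325 half-year periods.
In years: 7.33325 / 2 = 3.66663 years.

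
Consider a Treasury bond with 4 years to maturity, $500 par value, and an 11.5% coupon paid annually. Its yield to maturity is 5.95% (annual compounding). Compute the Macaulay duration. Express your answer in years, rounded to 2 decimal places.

Periodic yield y = 0.0595. Discount each cash flow and weight by its year:
  t   CF        PV=CF/(1+0.0595)^t    t·PV
  1        57.50        54.2709        54.2709
  2        57.50        51.2231       102.4462
  3        57.50        48.3465       145.0395
  4       557.50       442.4264     1,769.7056
  Σ                    596.2669     2,071.4621
Price P = Σ PV = 596.2669.
Macaulay duration = Σ(t·PV) / P = 2,071.4621 / 596.2669 = 3.47405 years.

3.47 years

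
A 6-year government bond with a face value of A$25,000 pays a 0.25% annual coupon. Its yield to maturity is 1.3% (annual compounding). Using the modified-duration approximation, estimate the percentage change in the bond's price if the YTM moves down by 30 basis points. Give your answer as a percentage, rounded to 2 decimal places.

+1.77%

Periodic yield y = 0.013. Modified duration first:
  t   CF        PV=CF/(1+0.013)^t    t·PV
  1        62.50        61.6979        61.6979
  2        62.50        60.9061       121.8123
  3        62.50        60.1245       180.3736
  4        62.50        59.3529       237.4118
  5        62.50        58.5913       292.9563
  6    25,062.50    23,193.5762   139,161.4573
  Σ                 23,494.2490   140,055.7092
P = 23,494.2490; D_Mac = 5.96128 yrs; D_mod = 5.96128/(1+0.013) = 5.88477 yrs.
ΔP/P ≈ -D_mod · Δy = -5.88477 × (-0.003) = +0.017654 = +1.7654%.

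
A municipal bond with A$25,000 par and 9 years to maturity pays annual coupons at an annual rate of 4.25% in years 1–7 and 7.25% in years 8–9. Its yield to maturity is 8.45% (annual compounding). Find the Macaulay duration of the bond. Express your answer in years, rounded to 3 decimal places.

Periodic yield y = 0.0845. Discount each cash flow and weight by its year:
  t   CF        PV=CF/(1+0.0845)^t    t·PV
  1     1,062.50       979.7142       979.7142
  2     1,062.50       903.3787     1,806.7573
  3     1,062.50       832.9909     2,498.9728
  4     1,062.50       768.0875     3,072.3501
  5     1,062.50       708.2412     3,541.2058
  6     1,062.50       653.0578     3,918.3466
  7     1,062.50       602.1741     4,215.2184
  8     1,812.50       947.1997     7,577.5978
  9    26,812.50    12,920.2615   116,282.3532
  Σ                 19,315.1054   143,892.5161
Price P = Σ PV = 19,315.1054.
Macaulay duration = Σ(t·PV) / P = 143,892.5161 / 19,315.1054 = 7.44974 years.

7.450 years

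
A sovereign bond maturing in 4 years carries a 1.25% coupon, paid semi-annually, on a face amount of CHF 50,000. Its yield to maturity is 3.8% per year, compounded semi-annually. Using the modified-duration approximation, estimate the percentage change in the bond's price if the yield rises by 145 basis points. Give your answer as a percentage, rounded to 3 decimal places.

-5.562%

Periodic yield y = 0.019. Modified duration first:
  t   CF        PV=CF/(1+0.019)^t    t·PV
  1       312.50       306.6732       306.6732
  2       312.50       300.9551       601.9101
  3       312.50       295.3435       886.0306
  4       312.50       289.8366     1,159.3466
  5       312.50       284.4324     1,422.1621
  6       312.50       279.1290     1,674.7738
  7       312.50       273.9244     1,917.4709
  8    50,312.50    43,279.5190   346,236.1522
  Σ                 45,309.8133   354,204.5195
P = 45,309.8133; D_Mac = 7.81739 half-year periods = 3.90870 yrs; D_mod = 3.90870/(1+0.019) = 3.83581 yrs.
ΔP/P ≈ -D_mod · Δy = -3.83581 × (+0.0145) = -0.055619 = -5.5619%.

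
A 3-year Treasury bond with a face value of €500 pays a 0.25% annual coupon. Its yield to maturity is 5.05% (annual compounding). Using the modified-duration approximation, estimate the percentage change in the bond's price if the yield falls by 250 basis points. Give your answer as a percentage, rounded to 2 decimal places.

Periodic yield y = 0.0505. Modified duration first:
  t   CF        PV=CF/(1+0.0505)^t    t·PV
  1         1.25         1.1899         1.1899
  2         1.25         1.1327         2.2654
  3       501.25       432.3806     1,297.1418
  Σ                    434.7032     1,300.5972
P = 434.7032; D_Mac = 2.99192 yrs; D_mod = 2.99192/(1+0.0505) = 2.84809 yrs.
ΔP/P ≈ -D_mod · Δy = -2.84809 × (-0.025) = +0.071202 = +7.1202%.

+7.12%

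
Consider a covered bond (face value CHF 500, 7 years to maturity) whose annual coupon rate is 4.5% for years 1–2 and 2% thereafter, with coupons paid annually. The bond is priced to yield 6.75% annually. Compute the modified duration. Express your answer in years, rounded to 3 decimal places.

Periodic yield y = 0.0675. First find Macaulay duration:
  t   CF        PV=CF/(1+0.0675)^t    t·PV
  1        22.50        21.0773        21.0773
  2        22.50        19.7445        39.4891
  3        10.00         8.2205        24.6614
  4        10.00         7.7007        30.8027
  5        10.00         7.2137        36.0687
  6        10.00         6.7576        40.5456
  7       510.00       322.8457     2,259.9198
  Σ                    393.5600     2,452.5646
P = 393.5600; Macaulay duration = 2,452.5646 / 393.5600 = 6.23174 years.
Modified duration = D_Mac / (1 + y) = 6.23174 / 1.0675 = 5.83770 years.

5.838 years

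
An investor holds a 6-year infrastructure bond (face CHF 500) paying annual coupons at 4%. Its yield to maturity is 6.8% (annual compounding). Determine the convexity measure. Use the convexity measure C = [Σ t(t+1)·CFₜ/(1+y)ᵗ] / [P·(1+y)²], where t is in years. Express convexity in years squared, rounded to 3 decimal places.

With y = 0.068:
  t   CF        PV=CF/(1+0.068)^t    t·PV        t(t+1)·PV
  1        20.00        18.7266        18.7266          37.4532
  2        20.00        17.5343        35.0685         105.2056
  3        20.00        16.4178        49.2535         197.0142
  4        20.00        15.3725        61.4901         307.4503
  5        20.00        14.3937        71.9687         431.8123
  6       520.00       350.4095     2,102.4568      14,717.1975
  Σ                    432.8544     2,338.9642      15,796.1331
P = 432.8544.
Convexity = Σ t(t+1)·PV / [P·(1+y)²] = 15,796.1331 / (432.8544 × 1.140624) = 31.99384.

31.994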